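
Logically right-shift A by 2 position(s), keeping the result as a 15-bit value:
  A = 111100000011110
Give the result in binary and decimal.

Logical shift right by 2: drop the bottom 2 bit(s), prepend 2 zero(s) on the left.
  111100000011110  ->  keep [1111000000111], discard [10], prepend 00
= 001111000000111

Answer: 001111000000111 (7687)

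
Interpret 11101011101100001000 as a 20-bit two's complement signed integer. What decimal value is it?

MSB is 1, so the value is negative. Find the magnitude:
1. Invert bits:  00010100010011110111
2. Add 1:        00010100010011111000  = 83192
3. Apply sign:   -83192

Answer: -83192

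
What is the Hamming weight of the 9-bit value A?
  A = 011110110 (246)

011110110
1-bits at positions (from bit 0 = LSB): 1, 2, 4, 5, 6, 7
Count = 6

Answer: 6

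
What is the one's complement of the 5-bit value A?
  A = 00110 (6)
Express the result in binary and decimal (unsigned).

Flip each bit (0->1, 1->0):
  00110
  11001

Answer: 11001 (25)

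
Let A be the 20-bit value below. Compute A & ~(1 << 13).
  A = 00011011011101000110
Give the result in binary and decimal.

Mask = ~(1 << 13) = 11111101111111111111
Bit 13 of A is 1, so AND-ing with the mask clears it to 0.
  00011011011101000110
& 11111101111111111111
----------------------
  00011001011101000110

Answer: 00011001011101000110 (104262)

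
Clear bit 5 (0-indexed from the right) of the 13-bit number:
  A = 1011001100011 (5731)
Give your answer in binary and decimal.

Mask = ~(1 << 5) = 1111111011111
Bit 5 of A is 1, so AND-ing with the mask clears it to 0.
  1011001100011
& 1111111011111
---------------
  1011001000011

Answer: 1011001000011 (5699)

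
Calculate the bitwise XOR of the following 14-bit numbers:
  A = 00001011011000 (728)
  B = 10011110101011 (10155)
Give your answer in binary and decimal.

Apply ^ to each column (1 where bits differ):
  00001011011000
^ 10011110101011
----------------
  10010101110011

Answer: 10010101110011 (9587)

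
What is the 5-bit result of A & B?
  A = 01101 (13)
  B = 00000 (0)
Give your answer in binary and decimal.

Apply & to each column (1 only where both bits are 1):
  01101
& 00000
-------
  00000

Answer: 00000 (0)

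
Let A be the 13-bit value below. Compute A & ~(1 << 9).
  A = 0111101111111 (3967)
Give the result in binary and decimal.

Mask = ~(1 << 9) = 1110111111111
Bit 9 of A is 1, so AND-ing with the mask clears it to 0.
  0111101111111
& 1110111111111
---------------
  0110101111111

Answer: 0110101111111 (3455)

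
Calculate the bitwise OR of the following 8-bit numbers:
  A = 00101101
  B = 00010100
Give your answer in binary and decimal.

Apply | to each column (1 where either bit is 1):
  00101101
| 00010100
----------
  00111101

Answer: 00111101 (61)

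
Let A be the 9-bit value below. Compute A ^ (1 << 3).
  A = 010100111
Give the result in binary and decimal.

Mask = 1 << 3 = 000001000
Bit 3 of A is 0; XOR with the mask flips it to 1.
  010100111
^ 000001000
-----------
  010101111

Answer: 010101111 (175)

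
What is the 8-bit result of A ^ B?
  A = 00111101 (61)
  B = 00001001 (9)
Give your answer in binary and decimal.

Apply ^ to each column (1 where bits differ):
  00111101
^ 00001001
----------
  00110100

Answer: 00110100 (52)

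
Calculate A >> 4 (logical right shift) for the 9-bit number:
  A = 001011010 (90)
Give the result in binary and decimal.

Logical shift right by 4: drop the bottom 4 bit(s), prepend 4 zero(s) on the left.
  001011010  ->  keep [00101], discard [1010], prepend 0000
= 000000101

Answer: 000000101 (5)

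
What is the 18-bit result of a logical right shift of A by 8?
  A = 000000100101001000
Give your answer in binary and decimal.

Logical shift right by 8: drop the bottom 8 bit(s), prepend 8 zero(s) on the left.
  000000100101001000  ->  keep [0000001001], discard [01001000], prepend 00000000
= 000000000000001001

Answer: 000000000000001001 (9)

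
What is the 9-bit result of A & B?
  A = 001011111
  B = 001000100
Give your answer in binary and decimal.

Apply & to each column (1 only where both bits are 1):
  001011111
& 001000100
-----------
  001000100

Answer: 001000100 (68)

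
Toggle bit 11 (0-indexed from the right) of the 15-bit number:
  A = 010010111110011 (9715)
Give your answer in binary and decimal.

Mask = 1 << 11 = 000100000000000
Bit 11 of A is 0; XOR with the mask flips it to 1.
  010010111110011
^ 000100000000000
-----------------
  010110111110011

Answer: 010110111110011 (11763)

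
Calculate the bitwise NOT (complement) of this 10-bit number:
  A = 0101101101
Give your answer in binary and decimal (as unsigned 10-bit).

Flip each bit (0->1, 1->0):
  0101101101
  1010010010

Answer: 1010010010 (658)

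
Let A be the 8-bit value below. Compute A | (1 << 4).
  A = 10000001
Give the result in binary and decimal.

Mask = 1 << 4 = 00010000
Bit 4 of A is 0, so OR-ing with the mask flips it to 1.
  10000001
| 00010000
----------
  10010001

Answer: 10010001 (145)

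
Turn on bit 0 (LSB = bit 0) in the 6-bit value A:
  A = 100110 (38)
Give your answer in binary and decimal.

Mask = 1 << 0 = 000001
Bit 0 of A is 0, so OR-ing with the mask flips it to 1.
  100110
| 000001
--------
  100111

Answer: 100111 (39)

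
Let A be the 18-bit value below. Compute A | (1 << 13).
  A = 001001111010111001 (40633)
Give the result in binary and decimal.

Mask = 1 << 13 = 000010000000000000
Bit 13 of A is 0, so OR-ing with the mask flips it to 1.
  001001111010111001
| 000010000000000000
--------------------
  001011111010111001

Answer: 001011111010111001 (48825)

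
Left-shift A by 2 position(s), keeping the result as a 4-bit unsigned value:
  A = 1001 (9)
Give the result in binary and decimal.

Shift left by 2: drop the top 2 bit(s), append 2 zero(s) on the right.
  1001  ->  discard [10], keep [01], append 00
= 0100

Answer: 0100 (4)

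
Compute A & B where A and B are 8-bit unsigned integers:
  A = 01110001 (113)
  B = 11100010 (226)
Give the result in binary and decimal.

Apply & to each column (1 only where both bits are 1):
  01110001
& 11100010
----------
  01100000

Answer: 01100000 (96)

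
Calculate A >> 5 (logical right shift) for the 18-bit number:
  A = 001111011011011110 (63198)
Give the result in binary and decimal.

Logical shift right by 5: drop the bottom 5 bit(s), prepend 5 zero(s) on the left.
  001111011011011110  ->  keep [0011110110110], discard [11110], prepend 00000
= 000000011110110110

Answer: 000000011110110110 (1974)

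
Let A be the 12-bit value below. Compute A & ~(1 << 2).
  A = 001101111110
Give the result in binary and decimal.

Mask = ~(1 << 2) = 111111111011
Bit 2 of A is 1, so AND-ing with the mask clears it to 0.
  001101111110
& 111111111011
--------------
  001101111010

Answer: 001101111010 (890)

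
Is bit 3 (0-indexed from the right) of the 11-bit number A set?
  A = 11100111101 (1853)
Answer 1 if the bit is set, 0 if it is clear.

Bit 3 is the 4th from the right.
  11100111101
         ^
That bit is 1.

Answer: 1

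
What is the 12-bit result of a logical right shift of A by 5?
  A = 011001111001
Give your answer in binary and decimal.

Logical shift right by 5: drop the bottom 5 bit(s), prepend 5 zero(s) on the left.
  011001111001  ->  keep [0110011], discard [11001], prepend 00000
= 000000110011

Answer: 000000110011 (51)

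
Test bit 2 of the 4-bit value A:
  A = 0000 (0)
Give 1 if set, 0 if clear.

Bit 2 is the 3rd from the right.
  0000
   ^
That bit is 0.

Answer: 0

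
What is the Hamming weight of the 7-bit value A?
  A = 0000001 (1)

0000001
1-bits at positions (from bit 0 = LSB): 0
Count = 1

Answer: 1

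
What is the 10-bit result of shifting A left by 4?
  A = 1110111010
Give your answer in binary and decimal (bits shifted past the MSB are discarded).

Shift left by 4: drop the top 4 bit(s), append 4 zero(s) on the right.
  1110111010  ->  discard [1110], keep [111010], append 0000
= 1110100000

Answer: 1110100000 (928)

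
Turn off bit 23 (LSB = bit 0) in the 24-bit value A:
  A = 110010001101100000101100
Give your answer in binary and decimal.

Mask = ~(1 << 23) = 011111111111111111111111
Bit 23 of A is 1, so AND-ing with the mask clears it to 0.
  110010001101100000101100
& 011111111111111111111111
--------------------------
  010010001101100000101100

Answer: 010010001101100000101100 (4773932)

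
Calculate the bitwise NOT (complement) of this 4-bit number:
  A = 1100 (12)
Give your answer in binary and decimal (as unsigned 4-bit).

Flip each bit (0->1, 1->0):
  1100
  0011

Answer: 0011 (3)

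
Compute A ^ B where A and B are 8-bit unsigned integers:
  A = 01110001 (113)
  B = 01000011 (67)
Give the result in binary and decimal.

Apply ^ to each column (1 where bits differ):
  01110001
^ 01000011
----------
  00110010

Answer: 00110010 (50)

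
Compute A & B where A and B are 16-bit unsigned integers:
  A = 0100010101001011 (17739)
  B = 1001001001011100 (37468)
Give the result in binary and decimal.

Apply & to each column (1 only where both bits are 1):
  0100010101001011
& 1001001001011100
------------------
  0000000001001000

Answer: 0000000001001000 (72)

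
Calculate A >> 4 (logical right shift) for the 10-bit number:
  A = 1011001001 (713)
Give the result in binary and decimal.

Logical shift right by 4: drop the bottom 4 bit(s), prepend 4 zero(s) on the left.
  1011001001  ->  keep [101100], discard [1001], prepend 0000
= 0000101100

Answer: 0000101100 (44)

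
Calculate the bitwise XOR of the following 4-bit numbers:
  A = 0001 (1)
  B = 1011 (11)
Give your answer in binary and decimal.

Apply ^ to each column (1 where bits differ):
  0001
^ 1011
------
  1010

Answer: 1010 (10)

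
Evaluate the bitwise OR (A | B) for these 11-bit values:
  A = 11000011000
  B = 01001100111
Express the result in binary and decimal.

Apply | to each column (1 where either bit is 1):
  11000011000
| 01001100111
-------------
  11001111111

Answer: 11001111111 (1663)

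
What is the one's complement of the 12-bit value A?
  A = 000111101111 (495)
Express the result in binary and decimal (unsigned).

Flip each bit (0->1, 1->0):
  000111101111
  111000010000

Answer: 111000010000 (3600)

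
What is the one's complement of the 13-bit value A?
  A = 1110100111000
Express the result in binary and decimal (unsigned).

Flip each bit (0->1, 1->0):
  1110100111000
  0001011000111

Answer: 0001011000111 (711)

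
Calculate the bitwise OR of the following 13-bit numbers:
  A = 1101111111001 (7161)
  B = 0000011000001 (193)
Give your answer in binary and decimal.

Apply | to each column (1 where either bit is 1):
  1101111111001
| 0000011000001
---------------
  1101111111001

Answer: 1101111111001 (7161)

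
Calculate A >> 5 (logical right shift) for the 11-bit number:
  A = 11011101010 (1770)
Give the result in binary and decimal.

Logical shift right by 5: drop the bottom 5 bit(s), prepend 5 zero(s) on the left.
  11011101010  ->  keep [110111], discard [01010], prepend 00000
= 00000110111

Answer: 00000110111 (55)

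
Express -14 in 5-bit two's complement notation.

1. Binary of +14:  01110
2. Invert bits:     10001
3. Add 1:           10010

Answer: 10010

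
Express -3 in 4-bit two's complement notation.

1. Binary of +3:  0011
2. Invert bits:     1100
3. Add 1:           1101

Answer: 1101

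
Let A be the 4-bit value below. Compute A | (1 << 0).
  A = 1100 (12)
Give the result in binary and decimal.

Mask = 1 << 0 = 0001
Bit 0 of A is 0, so OR-ing with the mask flips it to 1.
  1100
| 0001
------
  1101

Answer: 1101 (13)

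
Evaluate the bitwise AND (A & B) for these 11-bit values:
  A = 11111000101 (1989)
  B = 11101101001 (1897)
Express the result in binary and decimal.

Apply & to each column (1 only where both bits are 1):
  11111000101
& 11101101001
-------------
  11101000001

Answer: 11101000001 (1857)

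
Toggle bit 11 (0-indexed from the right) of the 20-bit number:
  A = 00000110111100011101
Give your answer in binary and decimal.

Mask = 1 << 11 = 00000000100000000000
Bit 11 of A is 1; XOR with the mask flips it to 0.
  00000110111100011101
^ 00000000100000000000
----------------------
  00000110011100011101

Answer: 00000110011100011101 (26397)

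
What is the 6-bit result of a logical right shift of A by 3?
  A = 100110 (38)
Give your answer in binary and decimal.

Logical shift right by 3: drop the bottom 3 bit(s), prepend 3 zero(s) on the left.
  100110  ->  keep [100], discard [110], prepend 000
= 000100

Answer: 000100 (4)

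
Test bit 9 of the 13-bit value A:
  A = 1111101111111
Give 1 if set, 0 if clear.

Bit 9 is the 10th from the right.
  1111101111111
     ^
That bit is 1.

Answer: 1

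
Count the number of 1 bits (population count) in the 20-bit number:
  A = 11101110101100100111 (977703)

11101110101100100111
1-bits at positions (from bit 0 = LSB): 0, 1, 2, 5, 8, 9, 11, 13, 14, 15, 17, 18, 19
Count = 13

Answer: 13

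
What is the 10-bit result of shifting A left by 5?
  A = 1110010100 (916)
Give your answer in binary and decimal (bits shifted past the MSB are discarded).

Shift left by 5: drop the top 5 bit(s), append 5 zero(s) on the right.
  1110010100  ->  discard [11100], keep [10100], append 00000
= 1010000000

Answer: 1010000000 (640)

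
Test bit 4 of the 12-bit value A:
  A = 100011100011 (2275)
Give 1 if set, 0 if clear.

Bit 4 is the 5th from the right.
  100011100011
         ^
That bit is 0.

Answer: 0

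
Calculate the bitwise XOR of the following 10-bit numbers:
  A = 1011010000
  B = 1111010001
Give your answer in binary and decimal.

Apply ^ to each column (1 where bits differ):
  1011010000
^ 1111010001
------------
  0100000001

Answer: 0100000001 (257)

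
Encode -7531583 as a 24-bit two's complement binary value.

1. Binary of +7531583:  011100101110110000111111
2. Invert bits:     100011010001001111000000
3. Add 1:           100011010001001111000001

Answer: 100011010001001111000001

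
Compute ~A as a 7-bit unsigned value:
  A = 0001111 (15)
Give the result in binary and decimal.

Flip each bit (0->1, 1->0):
  0001111
  1110000

Answer: 1110000 (112)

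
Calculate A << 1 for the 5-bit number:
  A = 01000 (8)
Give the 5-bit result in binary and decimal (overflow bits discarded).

Shift left by 1: drop the top 1 bit(s), append 1 zero(s) on the right.
  01000  ->  discard [0], keep [1000], append 0
= 10000

Answer: 10000 (16)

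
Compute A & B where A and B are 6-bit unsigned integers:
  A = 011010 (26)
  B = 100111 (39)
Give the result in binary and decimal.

Apply & to each column (1 only where both bits are 1):
  011010
& 100111
--------
  000010

Answer: 000010 (2)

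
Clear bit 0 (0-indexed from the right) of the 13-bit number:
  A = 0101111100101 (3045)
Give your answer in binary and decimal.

Mask = ~(1 << 0) = 1111111111110
Bit 0 of A is 1, so AND-ing with the mask clears it to 0.
  0101111100101
& 1111111111110
---------------
  0101111100100

Answer: 0101111100100 (3044)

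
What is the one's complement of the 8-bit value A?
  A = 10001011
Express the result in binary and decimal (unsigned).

Flip each bit (0->1, 1->0):
  10001011
  01110100

Answer: 01110100 (116)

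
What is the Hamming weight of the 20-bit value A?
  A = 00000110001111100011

00000110001111100011
1-bits at positions (from bit 0 = LSB): 0, 1, 5, 6, 7, 8, 9, 13, 14
Count = 9

Answer: 9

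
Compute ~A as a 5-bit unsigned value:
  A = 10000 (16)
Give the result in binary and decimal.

Flip each bit (0->1, 1->0):
  10000
  01111

Answer: 01111 (15)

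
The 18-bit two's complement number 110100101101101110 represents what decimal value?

MSB is 1, so the value is negative. Find the magnitude:
1. Invert bits:  001011010010010001
2. Add 1:        001011010010010010  = 46226
3. Apply sign:   -46226

Answer: -46226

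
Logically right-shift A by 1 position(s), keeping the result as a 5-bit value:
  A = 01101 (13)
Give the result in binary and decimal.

Logical shift right by 1: drop the bottom 1 bit(s), prepend 1 zero(s) on the left.
  01101  ->  keep [0110], discard [1], prepend 0
= 00110

Answer: 00110 (6)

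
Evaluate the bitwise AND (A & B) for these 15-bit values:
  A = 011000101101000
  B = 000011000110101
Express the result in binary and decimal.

Apply & to each column (1 only where both bits are 1):
  011000101101000
& 000011000110101
-----------------
  000000000100000

Answer: 000000000100000 (32)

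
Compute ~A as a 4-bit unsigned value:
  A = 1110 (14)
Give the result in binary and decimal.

Flip each bit (0->1, 1->0):
  1110
  0001

Answer: 0001 (1)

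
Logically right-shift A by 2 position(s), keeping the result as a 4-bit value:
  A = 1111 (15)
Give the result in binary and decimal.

Logical shift right by 2: drop the bottom 2 bit(s), prepend 2 zero(s) on the left.
  1111  ->  keep [11], discard [11], prepend 00
= 0011

Answer: 0011 (3)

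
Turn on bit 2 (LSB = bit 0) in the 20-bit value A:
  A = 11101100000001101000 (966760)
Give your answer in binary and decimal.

Mask = 1 << 2 = 00000000000000000100
Bit 2 of A is 0, so OR-ing with the mask flips it to 1.
  11101100000001101000
| 00000000000000000100
----------------------
  11101100000001101100

Answer: 11101100000001101100 (966764)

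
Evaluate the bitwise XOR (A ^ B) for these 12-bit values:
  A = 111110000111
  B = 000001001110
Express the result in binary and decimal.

Apply ^ to each column (1 where bits differ):
  111110000111
^ 000001001110
--------------
  111111001001

Answer: 111111001001 (4041)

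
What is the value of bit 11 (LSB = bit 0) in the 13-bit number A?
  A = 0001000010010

Bit 11 is the 12th from the right.
  0001000010010
   ^
That bit is 0.

Answer: 0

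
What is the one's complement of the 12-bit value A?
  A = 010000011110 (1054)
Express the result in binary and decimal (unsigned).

Flip each bit (0->1, 1->0):
  010000011110
  101111100001

Answer: 101111100001 (3041)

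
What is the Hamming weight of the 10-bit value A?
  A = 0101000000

0101000000
1-bits at positions (from bit 0 = LSB): 6, 8
Count = 2

Answer: 2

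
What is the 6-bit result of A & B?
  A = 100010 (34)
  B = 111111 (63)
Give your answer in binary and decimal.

Apply & to each column (1 only where both bits are 1):
  100010
& 111111
--------
  100010

Answer: 100010 (34)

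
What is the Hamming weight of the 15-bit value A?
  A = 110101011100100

110101011100100
1-bits at positions (from bit 0 = LSB): 2, 5, 6, 7, 9, 11, 13, 14
Count = 8

Answer: 8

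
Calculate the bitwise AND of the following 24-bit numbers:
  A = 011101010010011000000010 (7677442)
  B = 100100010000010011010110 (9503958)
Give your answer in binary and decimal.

Apply & to each column (1 only where both bits are 1):
  011101010010011000000010
& 100100010000010011010110
--------------------------
  000100010000010000000010

Answer: 000100010000010000000010 (1115138)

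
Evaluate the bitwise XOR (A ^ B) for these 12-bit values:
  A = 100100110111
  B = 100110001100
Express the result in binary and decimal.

Apply ^ to each column (1 where bits differ):
  100100110111
^ 100110001100
--------------
  000010111011

Answer: 000010111011 (187)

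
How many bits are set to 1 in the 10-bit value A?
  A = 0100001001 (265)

0100001001
1-bits at positions (from bit 0 = LSB): 0, 3, 8
Count = 3

Answer: 3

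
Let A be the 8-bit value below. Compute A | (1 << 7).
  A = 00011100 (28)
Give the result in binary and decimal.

Mask = 1 << 7 = 10000000
Bit 7 of A is 0, so OR-ing with the mask flips it to 1.
  00011100
| 10000000
----------
  10011100

Answer: 10011100 (156)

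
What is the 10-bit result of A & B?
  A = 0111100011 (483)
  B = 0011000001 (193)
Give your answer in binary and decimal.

Apply & to each column (1 only where both bits are 1):
  0111100011
& 0011000001
------------
  0011000001

Answer: 0011000001 (193)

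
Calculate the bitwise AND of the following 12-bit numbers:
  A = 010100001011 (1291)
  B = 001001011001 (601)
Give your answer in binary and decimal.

Apply & to each column (1 only where both bits are 1):
  010100001011
& 001001011001
--------------
  000000001001

Answer: 000000001001 (9)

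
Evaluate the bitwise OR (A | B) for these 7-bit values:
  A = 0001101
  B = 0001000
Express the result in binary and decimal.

Apply | to each column (1 where either bit is 1):
  0001101
| 0001000
---------
  0001101

Answer: 0001101 (13)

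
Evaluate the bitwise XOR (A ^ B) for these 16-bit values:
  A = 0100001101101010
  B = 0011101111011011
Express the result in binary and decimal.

Apply ^ to each column (1 where bits differ):
  0100001101101010
^ 0011101111011011
------------------
  0111100010110001

Answer: 0111100010110001 (30897)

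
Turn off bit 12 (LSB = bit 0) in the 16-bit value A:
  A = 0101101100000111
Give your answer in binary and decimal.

Mask = ~(1 << 12) = 1110111111111111
Bit 12 of A is 1, so AND-ing with the mask clears it to 0.
  0101101100000111
& 1110111111111111
------------------
  0100101100000111

Answer: 0100101100000111 (19207)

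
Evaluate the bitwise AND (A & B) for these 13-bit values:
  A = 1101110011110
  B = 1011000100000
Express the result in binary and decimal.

Apply & to each column (1 only where both bits are 1):
  1101110011110
& 1011000100000
---------------
  1001000000000

Answer: 1001000000000 (4608)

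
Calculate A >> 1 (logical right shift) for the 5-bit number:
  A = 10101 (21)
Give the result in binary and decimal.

Logical shift right by 1: drop the bottom 1 bit(s), prepend 1 zero(s) on the left.
  10101  ->  keep [1010], discard [1], prepend 0
= 01010

Answer: 01010 (10)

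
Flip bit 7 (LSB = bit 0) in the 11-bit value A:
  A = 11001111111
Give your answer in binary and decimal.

Mask = 1 << 7 = 00010000000
Bit 7 of A is 0; XOR with the mask flips it to 1.
  11001111111
^ 00010000000
-------------
  11011111111

Answer: 11011111111 (1791)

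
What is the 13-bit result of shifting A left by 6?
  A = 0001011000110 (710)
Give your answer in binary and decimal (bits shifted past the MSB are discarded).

Shift left by 6: drop the top 6 bit(s), append 6 zero(s) on the right.
  0001011000110  ->  discard [000101], keep [1000110], append 000000
= 1000110000000

Answer: 1000110000000 (4480)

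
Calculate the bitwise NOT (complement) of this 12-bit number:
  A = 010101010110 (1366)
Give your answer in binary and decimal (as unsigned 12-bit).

Flip each bit (0->1, 1->0):
  010101010110
  101010101001

Answer: 101010101001 (2729)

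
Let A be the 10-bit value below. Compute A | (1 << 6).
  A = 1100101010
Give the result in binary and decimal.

Mask = 1 << 6 = 0001000000
Bit 6 of A is 0, so OR-ing with the mask flips it to 1.
  1100101010
| 0001000000
------------
  1101101010

Answer: 1101101010 (874)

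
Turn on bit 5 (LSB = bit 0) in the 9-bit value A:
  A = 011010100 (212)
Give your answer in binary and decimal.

Mask = 1 << 5 = 000100000
Bit 5 of A is 0, so OR-ing with the mask flips it to 1.
  011010100
| 000100000
-----------
  011110100

Answer: 011110100 (244)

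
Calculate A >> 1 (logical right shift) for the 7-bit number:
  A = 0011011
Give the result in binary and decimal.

Logical shift right by 1: drop the bottom 1 bit(s), prepend 1 zero(s) on the left.
  0011011  ->  keep [001101], discard [1], prepend 0
= 0001101

Answer: 0001101 (13)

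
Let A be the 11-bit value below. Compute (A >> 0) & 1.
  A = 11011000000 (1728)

Bit 0 is the 1st from the right.
  11011000000
            ^
That bit is 0.

Answer: 0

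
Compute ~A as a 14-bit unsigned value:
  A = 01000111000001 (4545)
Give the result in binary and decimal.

Flip each bit (0->1, 1->0):
  01000111000001
  10111000111110

Answer: 10111000111110 (11838)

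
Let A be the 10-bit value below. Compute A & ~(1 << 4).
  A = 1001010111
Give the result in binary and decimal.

Mask = ~(1 << 4) = 1111101111
Bit 4 of A is 1, so AND-ing with the mask clears it to 0.
  1001010111
& 1111101111
------------
  1001000111

Answer: 1001000111 (583)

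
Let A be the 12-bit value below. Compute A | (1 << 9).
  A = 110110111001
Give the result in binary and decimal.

Mask = 1 << 9 = 001000000000
Bit 9 of A is 0, so OR-ing with the mask flips it to 1.
  110110111001
| 001000000000
--------------
  111110111001

Answer: 111110111001 (4025)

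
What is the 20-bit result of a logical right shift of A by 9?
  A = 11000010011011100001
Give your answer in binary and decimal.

Logical shift right by 9: drop the bottom 9 bit(s), prepend 9 zero(s) on the left.
  11000010011011100001  ->  keep [11000010011], discard [011100001], prepend 000000000
= 00000000011000010011

Answer: 00000000011000010011 (1555)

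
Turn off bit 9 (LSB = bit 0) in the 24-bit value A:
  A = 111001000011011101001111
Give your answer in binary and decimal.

Mask = ~(1 << 9) = 111111111111110111111111
Bit 9 of A is 1, so AND-ing with the mask clears it to 0.
  111001000011011101001111
& 111111111111110111111111
--------------------------
  111001000011010101001111

Answer: 111001000011010101001111 (14955855)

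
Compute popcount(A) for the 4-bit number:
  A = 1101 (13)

1101
1-bits at positions (from bit 0 = LSB): 0, 2, 3
Count = 3

Answer: 3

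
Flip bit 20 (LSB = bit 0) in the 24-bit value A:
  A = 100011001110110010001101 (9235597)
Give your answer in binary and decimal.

Mask = 1 << 20 = 000100000000000000000000
Bit 20 of A is 0; XOR with the mask flips it to 1.
  100011001110110010001101
^ 000100000000000000000000
--------------------------
  100111001110110010001101

Answer: 100111001110110010001101 (10284173)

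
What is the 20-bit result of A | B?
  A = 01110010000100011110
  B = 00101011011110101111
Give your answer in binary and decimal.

Apply | to each column (1 where either bit is 1):
  01110010000100011110
| 00101011011110101111
----------------------
  01111011011110111111

Answer: 01111011011110111111 (505791)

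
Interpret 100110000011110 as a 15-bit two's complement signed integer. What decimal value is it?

MSB is 1, so the value is negative. Find the magnitude:
1. Invert bits:  011001111100001
2. Add 1:        011001111100010  = 13282
3. Apply sign:   -13282

Answer: -13282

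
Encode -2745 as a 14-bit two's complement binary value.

1. Binary of +2745:  00101010111001
2. Invert bits:     11010101000110
3. Add 1:           11010101000111

Answer: 11010101000111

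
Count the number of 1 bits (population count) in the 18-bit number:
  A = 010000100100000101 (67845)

010000100100000101
1-bits at positions (from bit 0 = LSB): 0, 2, 8, 11, 16
Count = 5

Answer: 5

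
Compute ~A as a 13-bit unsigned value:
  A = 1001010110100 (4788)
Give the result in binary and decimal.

Flip each bit (0->1, 1->0):
  1001010110100
  0110101001011

Answer: 0110101001011 (3403)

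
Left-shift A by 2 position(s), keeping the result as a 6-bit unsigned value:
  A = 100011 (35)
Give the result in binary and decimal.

Shift left by 2: drop the top 2 bit(s), append 2 zero(s) on the right.
  100011  ->  discard [10], keep [0011], append 00
= 001100

Answer: 001100 (12)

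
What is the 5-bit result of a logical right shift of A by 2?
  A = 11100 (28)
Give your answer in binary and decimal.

Logical shift right by 2: drop the bottom 2 bit(s), prepend 2 zero(s) on the left.
  11100  ->  keep [111], discard [00], prepend 00
= 00111

Answer: 00111 (7)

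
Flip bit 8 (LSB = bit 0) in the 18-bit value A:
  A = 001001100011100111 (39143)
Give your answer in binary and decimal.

Mask = 1 << 8 = 000000000100000000
Bit 8 of A is 0; XOR with the mask flips it to 1.
  001001100011100111
^ 000000000100000000
--------------------
  001001100111100111

Answer: 001001100111100111 (39399)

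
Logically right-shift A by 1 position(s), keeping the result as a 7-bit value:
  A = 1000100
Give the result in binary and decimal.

Logical shift right by 1: drop the bottom 1 bit(s), prepend 1 zero(s) on the left.
  1000100  ->  keep [100010], discard [0], prepend 0
= 0100010

Answer: 0100010 (34)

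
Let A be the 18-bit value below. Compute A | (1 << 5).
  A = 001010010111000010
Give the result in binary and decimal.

Mask = 1 << 5 = 000000000000100000
Bit 5 of A is 0, so OR-ing with the mask flips it to 1.
  001010010111000010
| 000000000000100000
--------------------
  001010010111100010

Answer: 001010010111100010 (42466)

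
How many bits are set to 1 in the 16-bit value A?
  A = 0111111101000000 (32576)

0111111101000000
1-bits at positions (from bit 0 = LSB): 6, 8, 9, 10, 11, 12, 13, 14
Count = 8

Answer: 8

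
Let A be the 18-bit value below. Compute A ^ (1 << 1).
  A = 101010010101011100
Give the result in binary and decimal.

Mask = 1 << 1 = 000000000000000010
Bit 1 of A is 0; XOR with the mask flips it to 1.
  101010010101011100
^ 000000000000000010
--------------------
  101010010101011110

Answer: 101010010101011110 (173406)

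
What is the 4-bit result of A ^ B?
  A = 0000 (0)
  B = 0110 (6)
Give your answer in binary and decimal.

Apply ^ to each column (1 where bits differ):
  0000
^ 0110
------
  0110

Answer: 0110 (6)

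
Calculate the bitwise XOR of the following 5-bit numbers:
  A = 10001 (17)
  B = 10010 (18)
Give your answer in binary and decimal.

Apply ^ to each column (1 where bits differ):
  10001
^ 10010
-------
  00011

Answer: 00011 (3)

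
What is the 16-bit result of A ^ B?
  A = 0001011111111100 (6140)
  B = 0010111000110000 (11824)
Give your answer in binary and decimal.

Apply ^ to each column (1 where bits differ):
  0001011111111100
^ 0010111000110000
------------------
  0011100111001100

Answer: 0011100111001100 (14796)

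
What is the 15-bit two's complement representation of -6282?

1. Binary of +6282:  001100010001010
2. Invert bits:     110011101110101
3. Add 1:           110011101110110

Answer: 110011101110110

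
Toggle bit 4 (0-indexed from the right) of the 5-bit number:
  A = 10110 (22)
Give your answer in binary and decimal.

Mask = 1 << 4 = 10000
Bit 4 of A is 1; XOR with the mask flips it to 0.
  10110
^ 10000
-------
  00110

Answer: 00110 (6)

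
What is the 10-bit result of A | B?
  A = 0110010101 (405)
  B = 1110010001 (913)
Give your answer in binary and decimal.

Apply | to each column (1 where either bit is 1):
  0110010101
| 1110010001
------------
  1110010101

Answer: 1110010101 (917)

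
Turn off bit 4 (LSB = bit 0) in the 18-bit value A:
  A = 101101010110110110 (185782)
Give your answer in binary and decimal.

Mask = ~(1 << 4) = 111111111111101111
Bit 4 of A is 1, so AND-ing with the mask clears it to 0.
  101101010110110110
& 111111111111101111
--------------------
  101101010110100110

Answer: 101101010110100110 (185766)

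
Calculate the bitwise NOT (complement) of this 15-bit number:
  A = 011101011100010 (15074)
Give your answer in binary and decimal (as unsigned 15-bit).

Flip each bit (0->1, 1->0):
  011101011100010
  100010100011101

Answer: 100010100011101 (17693)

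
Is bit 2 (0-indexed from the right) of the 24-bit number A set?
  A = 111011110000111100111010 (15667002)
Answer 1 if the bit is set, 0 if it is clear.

Bit 2 is the 3rd from the right.
  111011110000111100111010
                       ^
That bit is 0.

Answer: 0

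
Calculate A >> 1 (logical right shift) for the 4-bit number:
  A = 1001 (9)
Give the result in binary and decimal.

Logical shift right by 1: drop the bottom 1 bit(s), prepend 1 zero(s) on the left.
  1001  ->  keep [100], discard [1], prepend 0
= 0100

Answer: 0100 (4)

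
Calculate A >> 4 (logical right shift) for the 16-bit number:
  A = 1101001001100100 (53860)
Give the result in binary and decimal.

Logical shift right by 4: drop the bottom 4 bit(s), prepend 4 zero(s) on the left.
  1101001001100100  ->  keep [110100100110], discard [0100], prepend 0000
= 0000110100100110

Answer: 0000110100100110 (3366)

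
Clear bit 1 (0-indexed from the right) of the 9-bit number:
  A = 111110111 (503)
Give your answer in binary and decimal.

Mask = ~(1 << 1) = 111111101
Bit 1 of A is 1, so AND-ing with the mask clears it to 0.
  111110111
& 111111101
-----------
  111110101

Answer: 111110101 (501)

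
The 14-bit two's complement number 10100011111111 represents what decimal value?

MSB is 1, so the value is negative. Find the magnitude:
1. Invert bits:  01011100000000
2. Add 1:        01011100000001  = 5889
3. Apply sign:   -5889

Answer: -5889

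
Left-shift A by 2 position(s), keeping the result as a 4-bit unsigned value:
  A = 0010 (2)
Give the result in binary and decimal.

Shift left by 2: drop the top 2 bit(s), append 2 zero(s) on the right.
  0010  ->  discard [00], keep [10], append 00
= 1000

Answer: 1000 (8)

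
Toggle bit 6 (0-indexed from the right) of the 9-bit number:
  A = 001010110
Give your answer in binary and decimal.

Mask = 1 << 6 = 001000000
Bit 6 of A is 1; XOR with the mask flips it to 0.
  001010110
^ 001000000
-----------
  000010110

Answer: 000010110 (22)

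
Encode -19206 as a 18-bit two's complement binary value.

1. Binary of +19206:  000100101100000110
2. Invert bits:     111011010011111001
3. Add 1:           111011010011111010

Answer: 111011010011111010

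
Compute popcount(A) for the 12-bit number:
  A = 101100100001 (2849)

101100100001
1-bits at positions (from bit 0 = LSB): 0, 5, 8, 9, 11
Count = 5

Answer: 5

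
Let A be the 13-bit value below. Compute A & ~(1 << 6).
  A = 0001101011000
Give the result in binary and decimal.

Mask = ~(1 << 6) = 1111110111111
Bit 6 of A is 1, so AND-ing with the mask clears it to 0.
  0001101011000
& 1111110111111
---------------
  0001100011000

Answer: 0001100011000 (792)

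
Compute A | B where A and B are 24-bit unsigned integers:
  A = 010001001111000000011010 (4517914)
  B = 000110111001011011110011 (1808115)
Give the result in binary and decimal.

Apply | to each column (1 where either bit is 1):
  010001001111000000011010
| 000110111001011011110011
--------------------------
  010111111111011011111011

Answer: 010111111111011011111011 (6289147)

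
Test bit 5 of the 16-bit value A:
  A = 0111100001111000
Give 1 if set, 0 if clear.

Bit 5 is the 6th from the right.
  0111100001111000
            ^
That bit is 1.

Answer: 1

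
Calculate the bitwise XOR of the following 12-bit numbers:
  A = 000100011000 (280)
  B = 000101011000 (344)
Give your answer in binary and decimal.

Apply ^ to each column (1 where bits differ):
  000100011000
^ 000101011000
--------------
  000001000000

Answer: 000001000000 (64)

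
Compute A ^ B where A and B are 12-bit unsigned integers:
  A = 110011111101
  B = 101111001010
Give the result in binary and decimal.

Apply ^ to each column (1 where bits differ):
  110011111101
^ 101111001010
--------------
  011100110111

Answer: 011100110111 (1847)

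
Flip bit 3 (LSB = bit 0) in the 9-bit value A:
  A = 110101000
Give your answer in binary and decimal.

Mask = 1 << 3 = 000001000
Bit 3 of A is 1; XOR with the mask flips it to 0.
  110101000
^ 000001000
-----------
  110100000

Answer: 110100000 (416)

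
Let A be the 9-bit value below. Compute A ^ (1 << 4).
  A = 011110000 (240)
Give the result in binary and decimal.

Mask = 1 << 4 = 000010000
Bit 4 of A is 1; XOR with the mask flips it to 0.
  011110000
^ 000010000
-----------
  011100000

Answer: 011100000 (224)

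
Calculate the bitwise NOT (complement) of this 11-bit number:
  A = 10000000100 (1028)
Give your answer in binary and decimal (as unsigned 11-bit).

Flip each bit (0->1, 1->0):
  10000000100
  01111111011

Answer: 01111111011 (1019)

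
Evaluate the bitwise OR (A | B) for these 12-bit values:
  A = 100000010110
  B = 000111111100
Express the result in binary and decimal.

Apply | to each column (1 where either bit is 1):
  100000010110
| 000111111100
--------------
  100111111110

Answer: 100111111110 (2558)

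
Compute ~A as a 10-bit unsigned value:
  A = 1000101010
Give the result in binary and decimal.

Flip each bit (0->1, 1->0):
  1000101010
  0111010101

Answer: 0111010101 (469)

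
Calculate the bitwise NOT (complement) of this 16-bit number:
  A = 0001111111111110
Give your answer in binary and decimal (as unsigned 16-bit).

Flip each bit (0->1, 1->0):
  0001111111111110
  1110000000000001

Answer: 1110000000000001 (57345)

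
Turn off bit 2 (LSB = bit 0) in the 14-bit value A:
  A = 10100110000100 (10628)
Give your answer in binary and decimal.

Mask = ~(1 << 2) = 11111111111011
Bit 2 of A is 1, so AND-ing with the mask clears it to 0.
  10100110000100
& 11111111111011
----------------
  10100110000000

Answer: 10100110000000 (10624)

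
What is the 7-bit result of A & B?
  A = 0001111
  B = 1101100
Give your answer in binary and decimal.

Apply & to each column (1 only where both bits are 1):
  0001111
& 1101100
---------
  0001100

Answer: 0001100 (12)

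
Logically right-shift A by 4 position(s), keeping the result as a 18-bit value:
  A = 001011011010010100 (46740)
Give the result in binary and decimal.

Logical shift right by 4: drop the bottom 4 bit(s), prepend 4 zero(s) on the left.
  001011011010010100  ->  keep [00101101101001], discard [0100], prepend 0000
= 000000101101101001

Answer: 000000101101101001 (2921)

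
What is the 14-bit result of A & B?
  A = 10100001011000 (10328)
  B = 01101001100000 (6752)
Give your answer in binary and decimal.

Apply & to each column (1 only where both bits are 1):
  10100001011000
& 01101001100000
----------------
  00100001000000

Answer: 00100001000000 (2112)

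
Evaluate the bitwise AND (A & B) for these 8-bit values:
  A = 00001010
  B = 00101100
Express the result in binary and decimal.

Apply & to each column (1 only where both bits are 1):
  00001010
& 00101100
----------
  00001000

Answer: 00001000 (8)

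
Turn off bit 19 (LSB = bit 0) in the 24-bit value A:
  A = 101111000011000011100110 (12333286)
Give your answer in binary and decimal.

Mask = ~(1 << 19) = 111101111111111111111111
Bit 19 of A is 1, so AND-ing with the mask clears it to 0.
  101111000011000011100110
& 111101111111111111111111
--------------------------
  101101000011000011100110

Answer: 101101000011000011100110 (11808998)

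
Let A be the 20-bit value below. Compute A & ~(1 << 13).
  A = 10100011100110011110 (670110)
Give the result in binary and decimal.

Mask = ~(1 << 13) = 11111101111111111111
Bit 13 of A is 1, so AND-ing with the mask clears it to 0.
  10100011100110011110
& 11111101111111111111
----------------------
  10100001100110011110

Answer: 10100001100110011110 (661918)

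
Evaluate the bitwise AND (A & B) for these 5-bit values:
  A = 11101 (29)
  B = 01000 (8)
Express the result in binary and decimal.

Apply & to each column (1 only where both bits are 1):
  11101
& 01000
-------
  01000

Answer: 01000 (8)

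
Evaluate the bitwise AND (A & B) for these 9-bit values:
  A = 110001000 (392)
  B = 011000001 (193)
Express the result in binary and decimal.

Apply & to each column (1 only where both bits are 1):
  110001000
& 011000001
-----------
  010000000

Answer: 010000000 (128)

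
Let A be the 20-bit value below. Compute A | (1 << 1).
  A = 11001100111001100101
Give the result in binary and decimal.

Mask = 1 << 1 = 00000000000000000010
Bit 1 of A is 0, so OR-ing with the mask flips it to 1.
  11001100111001100101
| 00000000000000000010
----------------------
  11001100111001100111

Answer: 11001100111001100111 (839271)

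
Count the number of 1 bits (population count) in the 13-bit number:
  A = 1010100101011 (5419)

1010100101011
1-bits at positions (from bit 0 = LSB): 0, 1, 3, 5, 8, 10, 12
Count = 7

Answer: 7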